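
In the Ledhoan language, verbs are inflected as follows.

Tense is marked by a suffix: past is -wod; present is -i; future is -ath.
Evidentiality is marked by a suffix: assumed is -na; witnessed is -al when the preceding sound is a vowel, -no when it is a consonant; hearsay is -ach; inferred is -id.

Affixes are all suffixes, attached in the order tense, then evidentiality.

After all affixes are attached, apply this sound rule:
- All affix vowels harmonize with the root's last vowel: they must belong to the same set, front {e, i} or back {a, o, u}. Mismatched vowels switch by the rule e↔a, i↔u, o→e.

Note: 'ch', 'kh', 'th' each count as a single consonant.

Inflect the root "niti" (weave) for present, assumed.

Attach tense present -i → nitii.
Attach evidentiality assumed -na → nitiina.
Apply vowel harmony: nitiina → nitiine.

nitiine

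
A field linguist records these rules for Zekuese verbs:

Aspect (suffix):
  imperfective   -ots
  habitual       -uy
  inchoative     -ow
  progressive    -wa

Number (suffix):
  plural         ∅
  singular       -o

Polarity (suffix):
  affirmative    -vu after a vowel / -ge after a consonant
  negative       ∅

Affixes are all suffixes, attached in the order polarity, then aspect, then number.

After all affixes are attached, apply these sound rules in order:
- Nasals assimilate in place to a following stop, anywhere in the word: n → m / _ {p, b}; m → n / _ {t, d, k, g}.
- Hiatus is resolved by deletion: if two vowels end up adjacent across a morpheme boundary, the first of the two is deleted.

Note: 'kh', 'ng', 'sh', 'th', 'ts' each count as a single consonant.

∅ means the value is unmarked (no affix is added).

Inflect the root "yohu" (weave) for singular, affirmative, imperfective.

Attach polarity affirmative -vu (after vowel 'u') → yohuvu.
Attach aspect imperfective -ots → yohuvuots.
Attach number singular -o → yohuvuotso.
Nasal assimilation: no change.
Apply vowel deletion: yohuvuotso → yohuvotso.

yohuvotso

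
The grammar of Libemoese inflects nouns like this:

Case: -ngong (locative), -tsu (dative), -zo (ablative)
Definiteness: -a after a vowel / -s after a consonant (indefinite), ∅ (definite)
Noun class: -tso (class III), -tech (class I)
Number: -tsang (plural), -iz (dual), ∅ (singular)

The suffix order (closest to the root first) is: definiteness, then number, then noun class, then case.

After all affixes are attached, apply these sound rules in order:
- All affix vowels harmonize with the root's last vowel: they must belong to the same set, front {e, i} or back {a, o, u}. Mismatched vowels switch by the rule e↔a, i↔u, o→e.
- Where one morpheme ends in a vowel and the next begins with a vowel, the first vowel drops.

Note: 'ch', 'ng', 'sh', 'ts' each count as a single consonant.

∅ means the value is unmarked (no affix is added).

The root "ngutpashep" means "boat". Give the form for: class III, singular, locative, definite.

ngutpasheptsengeng

definiteness = definite: zero marking, form stays ngutpashep.
number = singular: zero marking, form stays ngutpashep.
Attach noun class class III -tso → ngutpasheptso.
Attach case locative -ngong → ngutpasheptsongong.
Apply vowel harmony: ngutpasheptsongong → ngutpasheptsengeng.
Vowel deletion: no change.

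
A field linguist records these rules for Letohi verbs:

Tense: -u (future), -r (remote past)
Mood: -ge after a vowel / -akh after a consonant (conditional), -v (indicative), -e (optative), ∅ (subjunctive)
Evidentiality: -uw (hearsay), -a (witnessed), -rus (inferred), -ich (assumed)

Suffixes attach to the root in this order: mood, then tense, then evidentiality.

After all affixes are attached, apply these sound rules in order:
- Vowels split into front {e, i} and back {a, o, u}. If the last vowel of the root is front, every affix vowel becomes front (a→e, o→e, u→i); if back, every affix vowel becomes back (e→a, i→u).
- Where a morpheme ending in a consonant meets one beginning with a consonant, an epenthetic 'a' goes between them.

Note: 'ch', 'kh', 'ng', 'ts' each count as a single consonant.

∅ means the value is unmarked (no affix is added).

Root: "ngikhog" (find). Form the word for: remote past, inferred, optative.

Attach mood optative -e → ngikhoge.
Attach tense remote past -r → ngikhoger.
Attach evidentiality inferred -rus → ngikhogerrus.
Apply vowel harmony: ngikhogerrus → ngikhogarrus.
Apply epenthesis: ngikhogarrus → ngikhogararus.

ngikhogararus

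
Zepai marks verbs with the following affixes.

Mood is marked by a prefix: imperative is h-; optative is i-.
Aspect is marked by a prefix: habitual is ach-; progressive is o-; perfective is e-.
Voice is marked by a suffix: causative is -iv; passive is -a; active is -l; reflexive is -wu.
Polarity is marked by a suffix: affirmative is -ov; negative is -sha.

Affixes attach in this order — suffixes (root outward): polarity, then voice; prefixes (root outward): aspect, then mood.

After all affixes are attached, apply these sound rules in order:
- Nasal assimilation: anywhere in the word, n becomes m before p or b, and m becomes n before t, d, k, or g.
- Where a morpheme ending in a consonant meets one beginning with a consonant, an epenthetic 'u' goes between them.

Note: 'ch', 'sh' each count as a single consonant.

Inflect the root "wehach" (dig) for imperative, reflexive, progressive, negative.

Attach polarity negative -sha → wehachsha.
Attach aspect progressive o- → owehachsha.
Attach mood imperative h- → howehachsha.
Attach voice reflexive -wu → howehachshawu.
Nasal assimilation: no change.
Apply epenthesis: howehachshawu → howehachushawu.

howehachushawu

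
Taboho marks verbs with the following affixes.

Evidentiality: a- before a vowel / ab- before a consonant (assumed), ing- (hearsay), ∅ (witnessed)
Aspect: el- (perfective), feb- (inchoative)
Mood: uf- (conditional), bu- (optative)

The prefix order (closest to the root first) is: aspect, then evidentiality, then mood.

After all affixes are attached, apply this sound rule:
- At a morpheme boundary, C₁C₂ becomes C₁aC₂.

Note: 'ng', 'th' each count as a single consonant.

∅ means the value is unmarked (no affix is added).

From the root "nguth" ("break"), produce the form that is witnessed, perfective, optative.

Attach aspect perfective el- → elnguth.
evidentiality = witnessed: zero marking, form stays elnguth.
Attach mood optative bu- → buelnguth.
Apply epenthesis: buelnguth → buelanguth.

buelanguth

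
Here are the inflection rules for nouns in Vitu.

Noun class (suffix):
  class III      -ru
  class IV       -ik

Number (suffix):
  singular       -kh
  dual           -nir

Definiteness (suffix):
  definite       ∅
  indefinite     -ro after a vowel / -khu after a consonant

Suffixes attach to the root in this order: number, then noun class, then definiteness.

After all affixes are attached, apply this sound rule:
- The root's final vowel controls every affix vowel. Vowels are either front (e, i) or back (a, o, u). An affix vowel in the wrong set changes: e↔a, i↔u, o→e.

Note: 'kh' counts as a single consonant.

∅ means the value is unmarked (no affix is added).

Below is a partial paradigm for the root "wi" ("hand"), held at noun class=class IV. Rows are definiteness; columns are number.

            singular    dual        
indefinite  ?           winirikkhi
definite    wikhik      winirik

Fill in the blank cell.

Attach number singular -kh → wikh.
Attach noun class class IV -ik → wikhik.
Attach definiteness indefinite -khu (after consonant 'k') → wikhikkhu.
Apply vowel harmony: wikhikkhu → wikhikkhi.

wikhikkhi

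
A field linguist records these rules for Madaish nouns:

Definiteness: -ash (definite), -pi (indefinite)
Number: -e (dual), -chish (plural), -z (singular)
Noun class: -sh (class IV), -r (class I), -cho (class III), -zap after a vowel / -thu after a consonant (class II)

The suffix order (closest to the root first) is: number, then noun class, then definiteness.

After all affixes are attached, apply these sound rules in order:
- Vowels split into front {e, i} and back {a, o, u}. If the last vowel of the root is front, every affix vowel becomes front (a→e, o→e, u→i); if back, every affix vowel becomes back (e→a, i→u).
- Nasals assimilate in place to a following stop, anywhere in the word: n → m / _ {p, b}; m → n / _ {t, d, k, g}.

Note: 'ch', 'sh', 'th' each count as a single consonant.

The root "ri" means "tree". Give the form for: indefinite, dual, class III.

riechepi

Attach number dual -e → rie.
Attach noun class class III -cho → riecho.
Attach definiteness indefinite -pi → riechopi.
Apply vowel harmony: riechopi → riechepi.
Nasal assimilation: no change.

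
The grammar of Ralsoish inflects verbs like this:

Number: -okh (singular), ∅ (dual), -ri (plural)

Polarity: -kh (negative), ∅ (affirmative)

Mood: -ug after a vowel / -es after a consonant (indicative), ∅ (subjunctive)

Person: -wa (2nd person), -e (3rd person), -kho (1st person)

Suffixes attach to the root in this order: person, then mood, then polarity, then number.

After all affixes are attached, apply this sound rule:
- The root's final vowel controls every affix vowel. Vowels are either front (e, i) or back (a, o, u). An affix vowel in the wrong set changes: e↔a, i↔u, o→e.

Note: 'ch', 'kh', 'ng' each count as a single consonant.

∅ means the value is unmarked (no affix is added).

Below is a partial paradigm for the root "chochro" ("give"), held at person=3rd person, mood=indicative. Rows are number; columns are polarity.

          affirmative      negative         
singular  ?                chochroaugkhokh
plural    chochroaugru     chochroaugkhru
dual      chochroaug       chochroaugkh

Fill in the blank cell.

Attach person 3rd person -e → chochroe.
Attach mood indicative -ug (after vowel 'e') → chochroeug.
polarity = affirmative: zero marking, form stays chochroeug.
Attach number singular -okh → chochroeugokh.
Apply vowel harmony: chochroeugokh → chochroaugokh.

chochroaugokh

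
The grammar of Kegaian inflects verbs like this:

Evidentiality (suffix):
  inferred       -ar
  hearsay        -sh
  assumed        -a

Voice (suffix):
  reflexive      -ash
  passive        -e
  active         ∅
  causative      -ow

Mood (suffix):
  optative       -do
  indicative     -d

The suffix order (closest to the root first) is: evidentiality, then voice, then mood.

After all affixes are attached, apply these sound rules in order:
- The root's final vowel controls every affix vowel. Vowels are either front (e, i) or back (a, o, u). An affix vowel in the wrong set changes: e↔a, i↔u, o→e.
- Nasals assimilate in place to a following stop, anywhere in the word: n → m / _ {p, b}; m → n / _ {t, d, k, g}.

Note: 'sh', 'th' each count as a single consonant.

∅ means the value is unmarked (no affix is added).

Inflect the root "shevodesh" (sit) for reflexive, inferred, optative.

Attach evidentiality inferred -ar → shevodeshar.
Attach voice reflexive -ash → shevodesharash.
Attach mood optative -do → shevodesharashdo.
Apply vowel harmony: shevodesharashdo → shevodeshereshde.
Nasal assimilation: no change.

shevodeshereshde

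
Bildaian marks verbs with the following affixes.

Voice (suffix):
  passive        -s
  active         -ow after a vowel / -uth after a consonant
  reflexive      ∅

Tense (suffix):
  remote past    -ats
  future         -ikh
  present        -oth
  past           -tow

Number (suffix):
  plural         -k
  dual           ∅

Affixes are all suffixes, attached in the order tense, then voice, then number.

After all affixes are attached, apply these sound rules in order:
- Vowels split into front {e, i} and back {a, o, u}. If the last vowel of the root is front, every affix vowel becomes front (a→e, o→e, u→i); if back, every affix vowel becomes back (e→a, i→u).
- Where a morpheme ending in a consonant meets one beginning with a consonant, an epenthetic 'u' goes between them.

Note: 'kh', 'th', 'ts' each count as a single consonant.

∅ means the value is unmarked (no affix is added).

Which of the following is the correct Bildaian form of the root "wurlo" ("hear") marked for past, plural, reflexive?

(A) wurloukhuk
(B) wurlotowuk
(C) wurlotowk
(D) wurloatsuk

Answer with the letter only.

B

Attach tense past -tow → wurlotow.
voice = reflexive: zero marking, form stays wurlotow.
Attach number plural -k → wurlotowk.
Vowel harmony: no change.
Apply epenthesis: wurlotowk → wurlotowuk.
So the correct form is wurlotowuk, option (B).
(D) wurloatsuk is wrong: it uses remote past instead of past for tense.
(A) wurloukhuk is wrong: it uses future instead of past for tense.
(C) wurlotowk is wrong: it fails to apply the sound rule(s).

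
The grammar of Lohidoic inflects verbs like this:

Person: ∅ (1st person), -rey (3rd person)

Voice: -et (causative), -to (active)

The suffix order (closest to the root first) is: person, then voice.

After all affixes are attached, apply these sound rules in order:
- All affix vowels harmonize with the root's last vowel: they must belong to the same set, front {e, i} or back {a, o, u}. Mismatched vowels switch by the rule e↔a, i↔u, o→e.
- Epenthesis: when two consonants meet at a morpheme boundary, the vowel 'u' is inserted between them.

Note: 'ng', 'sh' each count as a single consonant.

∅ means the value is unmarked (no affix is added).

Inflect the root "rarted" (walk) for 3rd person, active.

rartedureyute

Attach person 3rd person -rey → rartedrey.
Attach voice active -to → rartedreyto.
Apply vowel harmony: rartedreyto → rartedreyte.
Apply epenthesis: rartedreyte → rartedureyute.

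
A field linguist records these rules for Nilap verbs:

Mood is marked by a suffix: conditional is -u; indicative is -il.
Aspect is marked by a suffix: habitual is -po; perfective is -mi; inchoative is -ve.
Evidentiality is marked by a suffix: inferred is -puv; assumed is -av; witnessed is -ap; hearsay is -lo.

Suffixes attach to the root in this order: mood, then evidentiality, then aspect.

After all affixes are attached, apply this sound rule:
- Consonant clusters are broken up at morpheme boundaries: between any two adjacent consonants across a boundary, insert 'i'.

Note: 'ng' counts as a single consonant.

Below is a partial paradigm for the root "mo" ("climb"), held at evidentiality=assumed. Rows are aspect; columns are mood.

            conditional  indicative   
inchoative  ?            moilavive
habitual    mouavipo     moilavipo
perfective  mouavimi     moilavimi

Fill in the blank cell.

mouavive

Attach mood conditional -u → mou.
Attach evidentiality assumed -av → mouav.
Attach aspect inchoative -ve → mouavve.
Apply epenthesis: mouavve → mouavive.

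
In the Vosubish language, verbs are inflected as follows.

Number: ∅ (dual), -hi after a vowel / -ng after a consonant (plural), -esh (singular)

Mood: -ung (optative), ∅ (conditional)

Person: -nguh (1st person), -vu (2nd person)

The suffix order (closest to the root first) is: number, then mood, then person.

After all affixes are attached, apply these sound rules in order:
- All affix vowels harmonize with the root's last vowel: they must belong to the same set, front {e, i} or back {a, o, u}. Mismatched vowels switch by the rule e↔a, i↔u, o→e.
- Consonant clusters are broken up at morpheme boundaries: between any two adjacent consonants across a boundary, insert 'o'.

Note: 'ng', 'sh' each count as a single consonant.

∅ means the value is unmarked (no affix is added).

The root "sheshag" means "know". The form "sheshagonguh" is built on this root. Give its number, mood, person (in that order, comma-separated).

dual, conditional, 1st person

Segment: sheshag-nguh.
number: ∅ → dual.
mood: ∅ → conditional.
person: -nguh → 1st person.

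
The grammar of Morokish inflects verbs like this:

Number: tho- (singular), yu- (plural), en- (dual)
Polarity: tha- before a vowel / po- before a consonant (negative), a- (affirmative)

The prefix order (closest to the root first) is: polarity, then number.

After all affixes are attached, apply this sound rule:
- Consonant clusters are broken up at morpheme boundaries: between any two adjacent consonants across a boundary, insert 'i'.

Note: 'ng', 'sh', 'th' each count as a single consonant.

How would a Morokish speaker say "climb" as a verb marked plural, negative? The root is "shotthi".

Attach polarity negative po- (before consonant 'sh') → poshotthi.
Attach number plural yu- → yuposhotthi.
Epenthesis: no change.

yuposhotthi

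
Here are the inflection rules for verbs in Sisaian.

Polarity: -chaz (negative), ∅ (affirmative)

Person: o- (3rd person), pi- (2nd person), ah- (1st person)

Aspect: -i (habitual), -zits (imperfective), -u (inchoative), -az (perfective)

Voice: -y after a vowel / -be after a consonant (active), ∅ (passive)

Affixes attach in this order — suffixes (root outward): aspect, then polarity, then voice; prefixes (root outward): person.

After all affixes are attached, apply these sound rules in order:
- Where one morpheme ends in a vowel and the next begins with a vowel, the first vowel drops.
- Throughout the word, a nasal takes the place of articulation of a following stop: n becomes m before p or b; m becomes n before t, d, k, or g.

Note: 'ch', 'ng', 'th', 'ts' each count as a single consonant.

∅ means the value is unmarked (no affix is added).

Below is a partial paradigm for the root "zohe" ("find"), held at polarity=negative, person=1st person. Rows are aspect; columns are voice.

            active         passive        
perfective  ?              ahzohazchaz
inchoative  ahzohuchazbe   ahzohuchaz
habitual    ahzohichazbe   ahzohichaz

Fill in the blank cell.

ahzohazchazbe

Attach aspect perfective -az → zoheaz.
Attach polarity negative -chaz → zoheazchaz.
Attach person 1st person ah- → ahzoheazchaz.
Attach voice active -be (after consonant 'z') → ahzoheazchazbe.
Apply vowel deletion: ahzoheazchazbe → ahzohazchazbe.
Nasal assimilation: no change.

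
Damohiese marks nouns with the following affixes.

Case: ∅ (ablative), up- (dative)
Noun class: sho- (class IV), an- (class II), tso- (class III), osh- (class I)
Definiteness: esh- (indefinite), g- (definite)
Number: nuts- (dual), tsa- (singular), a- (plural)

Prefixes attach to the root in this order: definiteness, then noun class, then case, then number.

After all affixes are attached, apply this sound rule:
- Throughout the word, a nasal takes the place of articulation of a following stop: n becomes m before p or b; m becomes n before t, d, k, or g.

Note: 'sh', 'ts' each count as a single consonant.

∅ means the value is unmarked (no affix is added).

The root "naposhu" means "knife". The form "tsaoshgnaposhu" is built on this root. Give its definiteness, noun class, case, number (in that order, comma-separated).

Segment: tsa-osh-g-naposhu.
definiteness: g- → definite.
noun class: osh- → class I.
case: ∅ → ablative.
number: tsa- → singular.

definite, class I, ablative, singular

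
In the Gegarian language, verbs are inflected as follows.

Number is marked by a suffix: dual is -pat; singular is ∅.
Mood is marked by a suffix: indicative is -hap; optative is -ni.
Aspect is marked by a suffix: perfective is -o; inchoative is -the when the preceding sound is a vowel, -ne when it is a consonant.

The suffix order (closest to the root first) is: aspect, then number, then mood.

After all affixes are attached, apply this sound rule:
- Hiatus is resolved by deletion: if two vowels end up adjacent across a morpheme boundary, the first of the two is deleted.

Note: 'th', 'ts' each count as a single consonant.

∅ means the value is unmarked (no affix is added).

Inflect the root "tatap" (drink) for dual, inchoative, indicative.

Attach aspect inchoative -ne (after consonant 'p') → tatapne.
Attach number dual -pat → tatapnepat.
Attach mood indicative -hap → tatapnepathap.
Vowel deletion: no change.

tatapnepathap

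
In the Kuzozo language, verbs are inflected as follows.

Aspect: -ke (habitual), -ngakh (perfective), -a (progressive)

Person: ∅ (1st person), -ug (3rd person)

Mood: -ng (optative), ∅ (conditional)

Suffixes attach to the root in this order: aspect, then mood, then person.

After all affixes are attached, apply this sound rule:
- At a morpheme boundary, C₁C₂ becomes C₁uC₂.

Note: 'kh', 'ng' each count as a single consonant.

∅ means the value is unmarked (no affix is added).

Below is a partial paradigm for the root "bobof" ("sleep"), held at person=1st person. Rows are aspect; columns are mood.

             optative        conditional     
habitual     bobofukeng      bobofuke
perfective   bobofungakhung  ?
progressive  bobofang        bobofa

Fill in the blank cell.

bobofungakh

Attach aspect perfective -ngakh → bobofngakh.
mood = conditional: zero marking, form stays bobofngakh.
person = 1st person: zero marking, form stays bobofngakh.
Apply epenthesis: bobofngakh → bobofungakh.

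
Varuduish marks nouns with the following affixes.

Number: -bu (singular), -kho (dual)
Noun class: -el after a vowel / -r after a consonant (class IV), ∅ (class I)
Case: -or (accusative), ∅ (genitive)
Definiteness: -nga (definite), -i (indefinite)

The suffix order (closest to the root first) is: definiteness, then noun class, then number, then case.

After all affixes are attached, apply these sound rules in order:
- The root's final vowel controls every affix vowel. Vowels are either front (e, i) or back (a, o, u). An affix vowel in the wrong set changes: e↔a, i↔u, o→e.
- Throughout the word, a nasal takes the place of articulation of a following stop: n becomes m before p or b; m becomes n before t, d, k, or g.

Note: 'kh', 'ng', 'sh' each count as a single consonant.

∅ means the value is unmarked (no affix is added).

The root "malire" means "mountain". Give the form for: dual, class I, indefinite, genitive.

Attach definiteness indefinite -i → malirei.
noun class = class I: zero marking, form stays malirei.
Attach number dual -kho → malireikho.
case = genitive: zero marking, form stays malireikho.
Apply vowel harmony: malireikho → malireikhe.
Nasal assimilation: no change.

malireikhe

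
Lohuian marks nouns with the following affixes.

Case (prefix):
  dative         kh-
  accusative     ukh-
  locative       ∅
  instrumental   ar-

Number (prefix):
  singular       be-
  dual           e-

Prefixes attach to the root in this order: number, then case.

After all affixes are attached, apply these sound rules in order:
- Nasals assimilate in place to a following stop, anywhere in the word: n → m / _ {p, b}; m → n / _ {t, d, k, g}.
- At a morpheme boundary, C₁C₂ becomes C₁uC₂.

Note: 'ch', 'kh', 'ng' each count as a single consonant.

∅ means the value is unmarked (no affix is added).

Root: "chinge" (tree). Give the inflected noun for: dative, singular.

Attach number singular be- → bechinge.
Attach case dative kh- → khbechinge.
Nasal assimilation: no change.
Apply epenthesis: khbechinge → khubechinge.

khubechinge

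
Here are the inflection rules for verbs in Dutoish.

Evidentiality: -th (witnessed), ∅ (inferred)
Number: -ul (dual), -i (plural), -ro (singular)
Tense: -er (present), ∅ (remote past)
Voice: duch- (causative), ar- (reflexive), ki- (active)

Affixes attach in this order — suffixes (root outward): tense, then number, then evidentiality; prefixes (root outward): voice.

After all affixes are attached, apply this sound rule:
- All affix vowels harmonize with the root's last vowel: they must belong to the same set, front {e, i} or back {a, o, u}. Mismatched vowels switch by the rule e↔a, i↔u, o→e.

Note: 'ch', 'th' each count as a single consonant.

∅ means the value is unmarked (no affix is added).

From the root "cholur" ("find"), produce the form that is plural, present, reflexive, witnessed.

Attach tense present -er → cholurer.
Attach number plural -i → cholureri.
Attach voice reflexive ar- → archolureri.
Attach evidentiality witnessed -th → archolurerith.
Apply vowel harmony: archolurerith → archoluraruth.

archoluraruth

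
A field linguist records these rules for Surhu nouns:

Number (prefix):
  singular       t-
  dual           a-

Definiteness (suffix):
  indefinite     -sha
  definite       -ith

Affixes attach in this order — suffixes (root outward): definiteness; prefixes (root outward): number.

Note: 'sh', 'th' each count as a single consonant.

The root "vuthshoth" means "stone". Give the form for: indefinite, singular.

tvuthshothsha

Attach number singular t- → tvuthshoth.
Attach definiteness indefinite -sha → tvuthshothsha.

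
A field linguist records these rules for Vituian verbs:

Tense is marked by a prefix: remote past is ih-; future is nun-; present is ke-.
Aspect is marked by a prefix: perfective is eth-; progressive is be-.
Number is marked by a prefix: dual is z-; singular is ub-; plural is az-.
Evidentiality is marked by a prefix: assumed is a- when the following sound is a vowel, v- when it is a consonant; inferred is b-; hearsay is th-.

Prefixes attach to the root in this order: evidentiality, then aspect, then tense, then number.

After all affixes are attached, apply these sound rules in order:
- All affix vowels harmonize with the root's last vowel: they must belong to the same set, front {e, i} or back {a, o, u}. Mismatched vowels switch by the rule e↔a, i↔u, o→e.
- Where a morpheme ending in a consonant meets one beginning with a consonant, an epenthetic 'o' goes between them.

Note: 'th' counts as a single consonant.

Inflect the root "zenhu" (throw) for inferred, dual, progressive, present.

zokababozenhu

Attach evidentiality inferred b- → bzenhu.
Attach aspect progressive be- → bebzenhu.
Attach tense present ke- → kebebzenhu.
Attach number dual z- → zkebebzenhu.
Apply vowel harmony: zkebebzenhu → zkababzenhu.
Apply epenthesis: zkababzenhu → zokababozenhu.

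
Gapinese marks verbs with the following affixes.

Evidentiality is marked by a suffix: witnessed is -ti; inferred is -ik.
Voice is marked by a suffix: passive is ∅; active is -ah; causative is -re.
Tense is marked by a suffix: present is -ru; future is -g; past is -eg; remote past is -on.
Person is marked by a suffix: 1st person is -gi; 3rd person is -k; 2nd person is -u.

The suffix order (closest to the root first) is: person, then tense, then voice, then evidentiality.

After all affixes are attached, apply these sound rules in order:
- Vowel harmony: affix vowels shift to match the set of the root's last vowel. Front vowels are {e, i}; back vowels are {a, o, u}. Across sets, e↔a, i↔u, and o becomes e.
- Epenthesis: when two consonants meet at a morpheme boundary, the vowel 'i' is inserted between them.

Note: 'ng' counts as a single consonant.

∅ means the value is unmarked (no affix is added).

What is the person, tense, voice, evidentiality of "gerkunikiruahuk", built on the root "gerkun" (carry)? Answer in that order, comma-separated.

Segment: gerkun-k-ru-ah-ik.
person: -k → 3rd person.
tense: -ru → present.
voice: -ah → active.
evidentiality: -ik → inferred.

3rd person, present, active, inferred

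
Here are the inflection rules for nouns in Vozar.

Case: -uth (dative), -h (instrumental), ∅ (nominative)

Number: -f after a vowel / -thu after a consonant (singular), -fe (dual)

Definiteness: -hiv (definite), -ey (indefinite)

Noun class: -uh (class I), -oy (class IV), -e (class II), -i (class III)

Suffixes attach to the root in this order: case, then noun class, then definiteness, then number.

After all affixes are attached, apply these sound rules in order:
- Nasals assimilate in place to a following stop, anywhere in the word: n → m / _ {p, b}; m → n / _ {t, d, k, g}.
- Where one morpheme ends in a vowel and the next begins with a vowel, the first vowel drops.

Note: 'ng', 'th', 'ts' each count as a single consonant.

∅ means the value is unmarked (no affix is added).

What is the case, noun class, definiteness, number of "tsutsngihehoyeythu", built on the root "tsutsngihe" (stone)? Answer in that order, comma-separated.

instrumental, class IV, indefinite, singular

Segment: tsutsngihe-h-oy-ey-thu.
case: -h → instrumental.
noun class: -oy → class IV.
definiteness: -ey → indefinite.
number: -f/thu → singular.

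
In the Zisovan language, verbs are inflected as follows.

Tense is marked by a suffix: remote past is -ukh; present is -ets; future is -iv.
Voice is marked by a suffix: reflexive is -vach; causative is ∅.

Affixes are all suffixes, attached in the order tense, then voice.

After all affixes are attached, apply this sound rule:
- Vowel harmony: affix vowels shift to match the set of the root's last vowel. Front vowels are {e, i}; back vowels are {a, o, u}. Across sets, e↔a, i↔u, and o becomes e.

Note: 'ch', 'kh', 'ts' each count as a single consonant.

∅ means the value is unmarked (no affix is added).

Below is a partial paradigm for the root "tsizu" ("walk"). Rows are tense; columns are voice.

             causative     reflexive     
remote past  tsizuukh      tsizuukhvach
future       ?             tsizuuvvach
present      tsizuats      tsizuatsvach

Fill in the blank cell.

Attach tense future -iv → tsizuiv.
voice = causative: zero marking, form stays tsizuiv.
Apply vowel harmony: tsizuiv → tsizuuv.

tsizuuv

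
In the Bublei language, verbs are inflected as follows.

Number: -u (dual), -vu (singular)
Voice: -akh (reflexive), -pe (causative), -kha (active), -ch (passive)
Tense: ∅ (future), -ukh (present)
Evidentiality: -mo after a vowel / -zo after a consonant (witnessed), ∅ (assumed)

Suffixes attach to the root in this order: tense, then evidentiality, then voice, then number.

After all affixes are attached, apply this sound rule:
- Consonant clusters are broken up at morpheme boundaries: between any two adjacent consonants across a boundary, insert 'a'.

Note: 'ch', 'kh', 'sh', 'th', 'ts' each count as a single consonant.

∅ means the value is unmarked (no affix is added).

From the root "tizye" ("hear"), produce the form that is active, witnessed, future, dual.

tense = future: zero marking, form stays tizye.
Attach evidentiality witnessed -mo (after vowel 'e') → tizyemo.
Attach voice active -kha → tizyemokha.
Attach number dual -u → tizyemokhau.
Epenthesis: no change.

tizyemokhau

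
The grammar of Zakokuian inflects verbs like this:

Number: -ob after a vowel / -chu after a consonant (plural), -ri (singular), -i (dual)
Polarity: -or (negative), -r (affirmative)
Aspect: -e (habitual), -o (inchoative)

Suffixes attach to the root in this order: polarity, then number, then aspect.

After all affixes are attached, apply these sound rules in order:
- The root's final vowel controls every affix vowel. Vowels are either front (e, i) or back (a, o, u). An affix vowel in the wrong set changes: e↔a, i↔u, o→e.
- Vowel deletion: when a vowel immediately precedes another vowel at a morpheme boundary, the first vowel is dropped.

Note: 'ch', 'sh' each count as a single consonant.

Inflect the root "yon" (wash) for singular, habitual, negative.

yonorra

Attach polarity negative -or → yonor.
Attach number singular -ri → yonorri.
Attach aspect habitual -e → yonorrie.
Apply vowel harmony: yonorrie → yonorrua.
Apply vowel deletion: yonorrua → yonorra.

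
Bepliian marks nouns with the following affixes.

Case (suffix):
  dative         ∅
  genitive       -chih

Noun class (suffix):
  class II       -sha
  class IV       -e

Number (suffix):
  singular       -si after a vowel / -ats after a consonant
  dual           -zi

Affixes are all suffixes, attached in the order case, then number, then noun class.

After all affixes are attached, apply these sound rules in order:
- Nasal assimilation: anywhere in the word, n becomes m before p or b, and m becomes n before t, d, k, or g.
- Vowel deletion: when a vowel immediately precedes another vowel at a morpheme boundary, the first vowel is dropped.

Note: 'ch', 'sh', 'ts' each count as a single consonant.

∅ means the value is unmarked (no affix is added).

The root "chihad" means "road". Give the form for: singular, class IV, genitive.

Attach case genitive -chih → chihadchih.
Attach number singular -ats (after consonant 'h') → chihadchihats.
Attach noun class class IV -e → chihadchihatse.
Nasal assimilation: no change.
Vowel deletion: no change.

chihadchihatse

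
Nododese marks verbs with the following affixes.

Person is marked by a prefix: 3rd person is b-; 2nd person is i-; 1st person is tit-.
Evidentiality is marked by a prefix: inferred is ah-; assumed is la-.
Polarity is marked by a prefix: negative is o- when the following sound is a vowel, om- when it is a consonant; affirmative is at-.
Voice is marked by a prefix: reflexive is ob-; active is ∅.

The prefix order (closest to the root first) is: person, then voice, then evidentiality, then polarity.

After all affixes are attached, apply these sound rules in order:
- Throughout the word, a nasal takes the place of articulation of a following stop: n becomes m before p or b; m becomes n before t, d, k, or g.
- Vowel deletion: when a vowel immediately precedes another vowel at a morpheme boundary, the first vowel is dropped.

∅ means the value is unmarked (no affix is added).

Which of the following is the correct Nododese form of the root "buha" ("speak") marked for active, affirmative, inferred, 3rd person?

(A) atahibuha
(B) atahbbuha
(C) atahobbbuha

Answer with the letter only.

Attach person 3rd person b- → bbuha.
voice = active: zero marking, form stays bbuha.
Attach evidentiality inferred ah- → ahbbuha.
Attach polarity affirmative at- → atahbbuha.
Nasal assimilation: no change.
Vowel deletion: no change.
So the correct form is atahbbuha, option (B).
(C) atahobbbuha is wrong: it uses reflexive instead of active for voice.
(A) atahibuha is wrong: it uses 2nd person instead of 3rd person for person.

B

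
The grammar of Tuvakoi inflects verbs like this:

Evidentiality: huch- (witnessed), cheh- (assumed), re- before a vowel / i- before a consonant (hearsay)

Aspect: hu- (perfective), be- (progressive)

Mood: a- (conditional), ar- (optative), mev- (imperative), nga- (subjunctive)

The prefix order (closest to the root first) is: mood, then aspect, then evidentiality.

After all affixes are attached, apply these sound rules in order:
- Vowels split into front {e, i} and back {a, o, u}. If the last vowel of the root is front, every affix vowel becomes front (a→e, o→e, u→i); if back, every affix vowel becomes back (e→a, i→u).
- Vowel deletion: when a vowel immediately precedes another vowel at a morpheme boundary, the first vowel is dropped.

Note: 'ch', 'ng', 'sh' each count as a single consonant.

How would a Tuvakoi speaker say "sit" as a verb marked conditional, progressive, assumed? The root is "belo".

chahbabelo

Attach mood conditional a- → abelo.
Attach aspect progressive be- → beabelo.
Attach evidentiality assumed cheh- → chehbeabelo.
Apply vowel harmony: chehbeabelo → chahbaabelo.
Apply vowel deletion: chahbaabelo → chahbabelo.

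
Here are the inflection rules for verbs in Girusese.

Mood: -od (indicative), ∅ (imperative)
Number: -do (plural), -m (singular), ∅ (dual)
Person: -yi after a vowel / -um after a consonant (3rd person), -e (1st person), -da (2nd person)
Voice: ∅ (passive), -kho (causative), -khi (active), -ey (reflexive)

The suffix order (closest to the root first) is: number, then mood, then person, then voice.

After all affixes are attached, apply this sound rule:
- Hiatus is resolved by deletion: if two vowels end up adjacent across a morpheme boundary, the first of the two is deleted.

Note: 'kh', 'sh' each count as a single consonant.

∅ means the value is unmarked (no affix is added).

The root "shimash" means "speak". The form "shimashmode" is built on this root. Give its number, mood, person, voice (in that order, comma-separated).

Segment: shimash-m-od-e.
number: -m → singular.
mood: -od → indicative.
person: -e → 1st person.
voice: ∅ → passive.

singular, indicative, 1st person, passive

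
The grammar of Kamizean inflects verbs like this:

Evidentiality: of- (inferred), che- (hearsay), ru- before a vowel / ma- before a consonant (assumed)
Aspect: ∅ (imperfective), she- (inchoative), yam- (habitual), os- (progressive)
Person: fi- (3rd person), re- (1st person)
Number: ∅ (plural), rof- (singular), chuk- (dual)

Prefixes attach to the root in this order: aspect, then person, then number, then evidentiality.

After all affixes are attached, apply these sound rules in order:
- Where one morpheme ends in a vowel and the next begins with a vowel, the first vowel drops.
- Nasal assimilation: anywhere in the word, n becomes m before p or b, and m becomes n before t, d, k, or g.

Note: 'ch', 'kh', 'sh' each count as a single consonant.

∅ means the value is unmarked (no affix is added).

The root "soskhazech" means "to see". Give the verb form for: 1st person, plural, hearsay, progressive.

cherossoskhazech

Attach aspect progressive os- → ossoskhazech.
Attach person 1st person re- → reossoskhazech.
number = plural: zero marking, form stays reossoskhazech.
Attach evidentiality hearsay che- → chereossoskhazech.
Apply vowel deletion: chereossoskhazech → cherossoskhazech.
Nasal assimilation: no change.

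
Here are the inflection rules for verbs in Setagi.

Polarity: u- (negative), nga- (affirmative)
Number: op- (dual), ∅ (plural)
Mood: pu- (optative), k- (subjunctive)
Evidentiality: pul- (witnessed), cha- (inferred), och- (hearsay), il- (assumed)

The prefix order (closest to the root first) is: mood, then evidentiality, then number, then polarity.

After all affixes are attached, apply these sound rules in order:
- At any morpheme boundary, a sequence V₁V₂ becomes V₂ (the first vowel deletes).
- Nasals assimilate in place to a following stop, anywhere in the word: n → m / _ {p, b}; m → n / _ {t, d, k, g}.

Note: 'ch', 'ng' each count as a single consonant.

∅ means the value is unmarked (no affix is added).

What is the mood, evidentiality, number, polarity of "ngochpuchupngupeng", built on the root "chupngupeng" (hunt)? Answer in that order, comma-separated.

Segment: nga-och-pu-chupngupeng.
mood: pu- → optative.
evidentiality: och- → hearsay.
number: ∅ → plural.
polarity: nga- → affirmative.

optative, hearsay, plural, affirmative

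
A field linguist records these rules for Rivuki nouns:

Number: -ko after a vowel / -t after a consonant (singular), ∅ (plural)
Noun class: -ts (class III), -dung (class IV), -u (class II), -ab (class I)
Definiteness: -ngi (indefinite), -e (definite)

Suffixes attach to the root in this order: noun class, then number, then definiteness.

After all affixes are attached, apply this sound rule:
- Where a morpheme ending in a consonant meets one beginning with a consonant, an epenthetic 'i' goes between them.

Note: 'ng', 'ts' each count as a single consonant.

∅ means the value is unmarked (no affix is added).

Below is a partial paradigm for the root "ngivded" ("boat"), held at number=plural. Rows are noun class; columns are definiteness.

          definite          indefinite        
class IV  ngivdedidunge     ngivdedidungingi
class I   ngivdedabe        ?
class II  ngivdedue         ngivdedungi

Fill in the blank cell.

Attach noun class class I -ab → ngivdedab.
number = plural: zero marking, form stays ngivdedab.
Attach definiteness indefinite -ngi → ngivdedabngi.
Apply epenthesis: ngivdedabngi → ngivdedabingi.

ngivdedabingi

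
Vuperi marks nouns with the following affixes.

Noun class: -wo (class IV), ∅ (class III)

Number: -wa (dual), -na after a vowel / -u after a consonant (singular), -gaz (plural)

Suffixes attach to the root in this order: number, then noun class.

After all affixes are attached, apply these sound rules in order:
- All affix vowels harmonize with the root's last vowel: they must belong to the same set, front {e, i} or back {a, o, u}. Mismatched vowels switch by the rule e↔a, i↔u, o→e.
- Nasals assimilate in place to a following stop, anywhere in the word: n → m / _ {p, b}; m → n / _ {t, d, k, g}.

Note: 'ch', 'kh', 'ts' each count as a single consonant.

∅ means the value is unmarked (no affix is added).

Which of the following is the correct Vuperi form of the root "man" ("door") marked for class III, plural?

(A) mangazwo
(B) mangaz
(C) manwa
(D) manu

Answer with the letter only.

Attach number plural -gaz → mangaz.
noun class = class III: zero marking, form stays mangaz.
Vowel harmony: no change.
Nasal assimilation: no change.
So the correct form is mangaz, option (B).
(C) manwa is wrong: it uses dual instead of plural for number.
(A) mangazwo is wrong: it uses class IV instead of class III for noun class.
(D) manu is wrong: it uses singular instead of plural for number.

B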